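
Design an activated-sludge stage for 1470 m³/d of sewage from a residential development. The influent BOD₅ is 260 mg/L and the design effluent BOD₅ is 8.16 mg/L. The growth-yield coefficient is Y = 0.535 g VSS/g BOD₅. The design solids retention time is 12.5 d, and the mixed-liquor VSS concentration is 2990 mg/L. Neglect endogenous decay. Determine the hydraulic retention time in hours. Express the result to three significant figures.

τ ≈ 13.5 h

With k_d = 0 the design equation reduces to V = Y Q (S₀−S) θ_c / X = 0.535 × 1470 × (260 − 8.16) × 12.5 / 2990 = 828.0 m³.
Hydraulic retention time τ = V/Q = 828.0 / 1470 = 0.5633 d = 13.52 h.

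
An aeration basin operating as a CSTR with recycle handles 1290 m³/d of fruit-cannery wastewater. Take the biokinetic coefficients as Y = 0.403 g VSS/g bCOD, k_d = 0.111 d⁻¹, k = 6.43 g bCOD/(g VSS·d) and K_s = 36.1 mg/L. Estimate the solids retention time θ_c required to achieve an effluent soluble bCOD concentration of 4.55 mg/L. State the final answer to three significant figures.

θ_c ≈ 5.59 d

At the target effluent, Y k S/(K_s+S) = 0.403×6.43×4.55/40.65 = 0.2900 d⁻¹.
1/θ_c = 0.2900 − 0.111 = 0.1790 d⁻¹, so θ_c = 5.585 d.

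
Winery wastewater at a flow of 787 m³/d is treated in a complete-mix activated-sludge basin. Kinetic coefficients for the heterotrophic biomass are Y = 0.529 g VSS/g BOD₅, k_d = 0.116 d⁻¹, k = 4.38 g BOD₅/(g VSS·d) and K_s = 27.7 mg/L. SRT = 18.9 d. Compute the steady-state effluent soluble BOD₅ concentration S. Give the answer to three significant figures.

S ≈ 2.18 mg/L

From the Monod/SRT balance for a CMAS, S = K_s·(1+k_d θ_c)/[θ_c·(Y k − k_d) − 1] = 27.7 × (1 + 0.116 × 18.9) / [18.9 × (0.529 × 4.38 − 0.116) − 1] = 88.43 / 40.60 = 2.178 mg/L.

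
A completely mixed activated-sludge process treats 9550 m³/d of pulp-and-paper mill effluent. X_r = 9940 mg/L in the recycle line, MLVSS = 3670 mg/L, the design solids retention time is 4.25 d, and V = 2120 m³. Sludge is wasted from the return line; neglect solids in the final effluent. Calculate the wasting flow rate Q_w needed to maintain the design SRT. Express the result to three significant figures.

Q_w ≈ 184 m³/d

Wasting from the return line (neglecting effluent solids): Q_w = V·X / (θ_c·X_r) = 2120 × 3670 / (4.25 × 9940) = 184.2 m³/d.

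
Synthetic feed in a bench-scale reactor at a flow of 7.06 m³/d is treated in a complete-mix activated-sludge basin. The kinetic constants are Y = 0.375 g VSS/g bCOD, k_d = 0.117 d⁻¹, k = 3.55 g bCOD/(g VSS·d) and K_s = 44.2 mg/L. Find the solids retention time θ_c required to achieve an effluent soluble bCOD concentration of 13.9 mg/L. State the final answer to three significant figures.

Specific growth rate at S = 13.9 mg/L: μ = YkS/(K_s+S) = 0.375·3.55·13.9/(44.2+13.9) = 0.3185 d⁻¹.
Then 1/θ_c = μ − k_d = 0.3185 − 0.117 = 0.2015 d⁻¹, giving θ_c = 4.963 d.

θ_c ≈ 4.96 d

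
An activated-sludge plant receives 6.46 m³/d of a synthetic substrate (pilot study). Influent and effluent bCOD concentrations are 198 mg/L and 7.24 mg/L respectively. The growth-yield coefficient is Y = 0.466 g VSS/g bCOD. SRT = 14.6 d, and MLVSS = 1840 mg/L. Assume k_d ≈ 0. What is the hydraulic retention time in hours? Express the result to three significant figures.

V·X = Y·Q·ΔS·θ_c gives V = 0.466 × 6.46 × (198 − 7.24) × 14.6 / 1840 = 4.557 m³.
τ = V/Q = 4.557/6.46 = 0.7054 d, or 16.93 h.

τ ≈ 16.9 h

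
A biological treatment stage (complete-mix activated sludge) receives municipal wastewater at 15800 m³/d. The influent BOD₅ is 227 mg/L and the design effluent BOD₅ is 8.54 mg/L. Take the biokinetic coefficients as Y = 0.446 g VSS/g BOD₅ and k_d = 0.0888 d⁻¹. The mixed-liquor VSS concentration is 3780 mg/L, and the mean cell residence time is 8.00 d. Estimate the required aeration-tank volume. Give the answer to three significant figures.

Steady-state biomass mass balance: V·X·(1 + k_d·θ_c) = Y·Q·(S₀ − S)·θ_c, so V = 0.446 × 15800 × (227 − 8.54) × 8.00 / [3780 × (1 + 0.0888 × 8.00)] = 1.23×10^7 / 6465 = 1905 m³.

V ≈ 1900 m³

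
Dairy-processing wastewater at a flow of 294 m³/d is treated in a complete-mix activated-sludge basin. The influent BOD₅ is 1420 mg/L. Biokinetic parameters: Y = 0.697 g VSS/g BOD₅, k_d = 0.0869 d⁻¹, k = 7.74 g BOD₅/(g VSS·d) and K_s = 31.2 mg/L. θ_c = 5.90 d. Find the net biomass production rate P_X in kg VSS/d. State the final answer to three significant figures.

From the Monod/SRT balance for a CMAS, S = K_s·(1+k_d θ_c)/[θ_c·(Y k − k_d) − 1] = 31.2 × (1 + 0.0869 × 5.90) / [5.90 × (0.697 × 7.74 − 0.0869) − 1] = 47.20 / 30.32 = 1.557 mg/L.
The observed yield is Y_obs = Y/(1 + k_d·θ_c) = 0.697 / (1 + 0.0869 × 5.90) = 0.697 / 1.513 = 0.4608 g VSS per g BOD₅ removed.
ΔS = 1420 − 1.56 = 1418 mg/L, so the substrate removal rate is 294 × 1418/1000 = 417.0 kg BOD₅/d.
So the net sludge growth is P_X = 0.4608 × 417.0 = 192.1 kg VSS/d.

P_X ≈ 192 kg VSS/d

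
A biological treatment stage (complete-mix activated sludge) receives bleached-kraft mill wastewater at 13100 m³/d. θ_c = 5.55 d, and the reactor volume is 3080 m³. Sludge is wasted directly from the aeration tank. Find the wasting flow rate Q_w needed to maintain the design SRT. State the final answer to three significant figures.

Wasting from the aeration tank: Q_w = V / θ_c = 3080 / 5.55 = 555.0 m³/d.

Q_w ≈ 555 m³/d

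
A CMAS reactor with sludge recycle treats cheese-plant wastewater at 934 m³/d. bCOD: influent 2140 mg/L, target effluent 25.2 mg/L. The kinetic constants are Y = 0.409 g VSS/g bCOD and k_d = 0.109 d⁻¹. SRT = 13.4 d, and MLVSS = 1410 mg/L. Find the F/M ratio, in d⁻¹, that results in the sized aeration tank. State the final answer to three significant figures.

From the SRT design equation V = Y Q (S₀−S) θ_c / [X (1 + k_d θ_c)] = 0.409 × 934 × (2140 − 25.2) × 13.4 / [1410 × (1 + 0.109 × 13.4)] = 1.08×10^7 / 3469 = 3120 m³.
F/M = Q·S₀ / (V·X) = 934 × 2140 / (3120 × 1410) = 0.4543 g bCOD·(g VSS·d)⁻¹.

F/M ≈ 0.454 d⁻¹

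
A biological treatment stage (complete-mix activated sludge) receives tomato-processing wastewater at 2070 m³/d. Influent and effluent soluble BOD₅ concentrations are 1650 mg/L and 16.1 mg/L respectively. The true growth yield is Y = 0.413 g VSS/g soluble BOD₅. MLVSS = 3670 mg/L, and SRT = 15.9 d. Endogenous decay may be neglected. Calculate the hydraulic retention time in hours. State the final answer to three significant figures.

Biomass mass balance (decay neglected): V·X = Y·Q·(S₀ − S)·θ_c, so V = 0.413 × 2070 × (1650 − 16.1) × 15.9 / 3670 = 6052 m³.
Hydraulic retention time τ = V/Q = 6052 / 2070 = 2.924 d = 70.16 h.

τ ≈ 70.2 h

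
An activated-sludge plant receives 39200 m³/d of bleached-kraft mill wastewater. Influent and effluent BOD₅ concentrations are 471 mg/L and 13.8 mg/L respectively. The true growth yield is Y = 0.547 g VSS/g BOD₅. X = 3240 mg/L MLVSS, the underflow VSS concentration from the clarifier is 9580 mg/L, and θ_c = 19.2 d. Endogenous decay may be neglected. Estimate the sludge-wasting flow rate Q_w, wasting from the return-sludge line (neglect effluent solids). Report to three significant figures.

Biomass mass balance (decay neglected): V·X = Y·Q·(S₀ − S)·θ_c, so V = 0.547 × 39200 × (471 − 13.8) × 19.2 / 3240 = 58095 m³.
Wasting from the return line (neglecting effluent solids): Q_w = V·X / (θ_c·X_r) = 58095 × 3240 / (19.2 × 9580) = 1023 m³/d.

Q_w ≈ 1020 m³/d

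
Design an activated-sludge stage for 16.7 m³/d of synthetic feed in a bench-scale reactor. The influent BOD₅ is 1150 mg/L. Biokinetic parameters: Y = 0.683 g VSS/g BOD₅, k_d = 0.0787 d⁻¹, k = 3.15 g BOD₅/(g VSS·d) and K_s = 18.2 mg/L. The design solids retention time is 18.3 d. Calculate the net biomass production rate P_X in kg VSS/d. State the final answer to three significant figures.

P_X ≈ 5.37 kg VSS/d

For a completely mixed reactor with recycle the Lawrence–McCarty relation gives S = K_s·(1 + k_d·θ_c) / [θ_c·(Y·k − k_d) − 1] = 18.2 × (1 + 0.0787 × 18.3) / [18.3 × (0.683 × 3.15 − 0.0787) − 1] = 44.41 / 36.93 = 1.203 mg/L.
Correct the yield for decay: Y_obs = Y/(1 + k_d θ_c) = 0.683 / (1 + 0.0787 × 18.3) = 0.683 / 2.440 = 0.2799.
ΔS = 1150 − 1.20 = 1149 mg/L, so the substrate removal rate is 16.7 × 1149/1000 = 19.18 kg BOD₅/d.
Net biomass production P_X = Y_obs × Q·(S₀ − S) = 0.2799 × 19.18 = 5.370 kg VSS/d.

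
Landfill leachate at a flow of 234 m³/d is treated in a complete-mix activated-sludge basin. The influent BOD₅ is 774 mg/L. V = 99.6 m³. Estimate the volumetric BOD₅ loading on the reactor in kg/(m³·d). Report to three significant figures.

Volumetric loading L_v = Q·S₀ / V = 234 × 774 g/m³ / 99.60 m³ = 1818 g/(m³·d) = 1.818 kg BOD₅/(m³·d).

L_v ≈ 1.82 kg BOD₅/(m³·d)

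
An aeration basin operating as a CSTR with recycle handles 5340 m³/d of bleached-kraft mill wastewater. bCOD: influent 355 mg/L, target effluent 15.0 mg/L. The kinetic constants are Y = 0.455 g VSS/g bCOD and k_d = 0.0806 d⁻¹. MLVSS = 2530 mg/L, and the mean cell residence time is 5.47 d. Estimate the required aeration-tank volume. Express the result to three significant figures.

From the SRT design equation V = Y Q (S₀−S) θ_c / [X (1 + k_d θ_c)] = 0.455 × 5340 × (355 − 15.0) × 5.47 / [2530 × (1 + 0.0806 × 5.47)] = 4.52×10^6 / 3645 = 1240 m³.

V ≈ 1240 m³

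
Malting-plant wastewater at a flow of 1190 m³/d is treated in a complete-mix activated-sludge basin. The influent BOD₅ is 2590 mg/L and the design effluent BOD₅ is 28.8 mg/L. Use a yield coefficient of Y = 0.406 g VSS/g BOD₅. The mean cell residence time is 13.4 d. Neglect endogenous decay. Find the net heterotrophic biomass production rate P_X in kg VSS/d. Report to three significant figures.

Since k_d ≈ 0, Y_obs = Y = 0.406 g VSS/g BOD₅.
Mass of BOD₅ removed per day: Q(S₀ − S) = 1190 × 2561 g/m³ = 3048 kg/d.
So the net sludge growth is P_X = 0.4060 × 3048 = 1237 kg VSS/d.

P_X ≈ 1240 kg VSS/d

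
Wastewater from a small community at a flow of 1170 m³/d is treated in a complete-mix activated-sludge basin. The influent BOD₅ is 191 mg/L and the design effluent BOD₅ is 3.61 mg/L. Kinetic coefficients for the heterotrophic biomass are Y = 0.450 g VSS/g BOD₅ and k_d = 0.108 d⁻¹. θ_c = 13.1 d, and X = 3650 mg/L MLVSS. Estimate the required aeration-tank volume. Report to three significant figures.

V ≈ 147 m³

From the SRT design equation V = Y Q (S₀−S) θ_c / [X (1 + k_d θ_c)] = 0.450 × 1170 × (191 − 3.61) × 13.1 / [3650 × (1 + 0.108 × 13.1)] = 1.29×10^6 / 8814 = 146.6 m³.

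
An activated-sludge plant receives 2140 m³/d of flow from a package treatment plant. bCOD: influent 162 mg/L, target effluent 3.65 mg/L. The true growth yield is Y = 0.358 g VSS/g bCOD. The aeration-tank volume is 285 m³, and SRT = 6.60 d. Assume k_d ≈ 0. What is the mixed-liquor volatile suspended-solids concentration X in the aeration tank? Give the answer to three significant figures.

Without decay, X = Y Q (S₀−S) θ_c / V = 0.358 × 2140 × (162 − 3.65) × 6.60 / 285 = 2809 mg/L.

X ≈ 2810 mg/L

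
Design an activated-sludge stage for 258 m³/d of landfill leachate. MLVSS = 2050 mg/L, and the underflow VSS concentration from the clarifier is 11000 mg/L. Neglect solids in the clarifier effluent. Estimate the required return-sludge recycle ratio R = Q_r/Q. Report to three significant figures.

Mass balance around the secondary clarifier (neglecting effluent solids): R = X / (X_r − X) = 2050 / (11000 − 2050) = 0.2291.

R ≈ 0.229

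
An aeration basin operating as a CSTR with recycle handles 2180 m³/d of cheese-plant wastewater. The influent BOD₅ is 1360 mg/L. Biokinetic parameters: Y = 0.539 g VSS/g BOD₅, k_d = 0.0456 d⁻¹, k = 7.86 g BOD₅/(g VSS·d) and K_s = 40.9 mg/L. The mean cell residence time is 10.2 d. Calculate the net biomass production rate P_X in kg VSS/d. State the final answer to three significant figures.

P_X ≈ 1090 kg VSS/d

From the Monod/SRT balance for a CMAS, S = K_s·(1+k_d θ_c)/[θ_c·(Y k − k_d) − 1] = 40.9 × (1 + 0.0456 × 10.2) / [10.2 × (0.539 × 7.86 − 0.0456) − 1] = 59.92 / 41.75 = 1.435 mg/L.
The observed yield is Y_obs = Y/(1 + k_d·θ_c) = 0.539 / (1 + 0.0456 × 10.2) = 0.539 / 1.465 = 0.3679 g VSS per g BOD₅ removed.
Substrate removed = Q·(S₀ − S) = 2180 m³/d × (1360 − 1.44) g/m³ = 2.96×10^6 g/d = 2962 kg/d.
P_X = Y_obs · Q(S₀ − S) = 0.3679 × 2962 = 1090 kg VSS/d.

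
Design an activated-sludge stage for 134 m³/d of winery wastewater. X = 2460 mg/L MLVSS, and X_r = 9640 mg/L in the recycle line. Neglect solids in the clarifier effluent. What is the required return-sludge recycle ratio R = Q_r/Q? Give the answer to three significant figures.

R = Q_r/Q = X/(X_r − X) = 2460 / (9640 − 2460) = 0.3426.

R ≈ 0.343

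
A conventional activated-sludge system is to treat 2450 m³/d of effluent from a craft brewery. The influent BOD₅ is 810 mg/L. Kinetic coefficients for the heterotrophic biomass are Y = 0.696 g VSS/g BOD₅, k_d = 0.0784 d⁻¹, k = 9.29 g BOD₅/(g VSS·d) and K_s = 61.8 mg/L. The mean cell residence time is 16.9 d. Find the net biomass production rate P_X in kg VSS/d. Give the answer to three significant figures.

P_X ≈ 593 kg VSS/d

Effluent substrate depends only on kinetics and SRT: S = K_s(1 + k_d θ_c) / [θ_c(Yk − k_d) − 1] = 61.8 × (1 + 0.0784 × 16.9) / [16.9 × (0.696 × 9.29 − 0.0784) − 1] = 143.7 / 106.9 = 1.343 mg/L.
Observed yield with endogenous decay: Y_obs = Y / (1 + k_d·θ_c) = 0.696 / (1 + 0.0784 × 16.9) = 0.696 / 2.325 = 0.2994 g VSS/g BOD₅.
Q·(S₀ − S) = 2450 × (810 − 1.34) × 10⁻³ = 1981 kg/d removed.
Biomass produced: P_X = Y_obs·Q·ΔS = 0.2994 × 1981 ≈ 593.1 kg VSS/d.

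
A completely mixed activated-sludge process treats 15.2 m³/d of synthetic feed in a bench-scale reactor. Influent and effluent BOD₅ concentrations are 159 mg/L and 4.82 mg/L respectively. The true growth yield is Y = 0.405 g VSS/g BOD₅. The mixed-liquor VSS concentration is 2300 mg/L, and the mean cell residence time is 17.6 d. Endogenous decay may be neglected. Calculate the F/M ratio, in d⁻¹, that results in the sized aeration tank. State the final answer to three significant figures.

F/M ≈ 0.145 d⁻¹

With k_d = 0 the design equation reduces to V = Y Q (S₀−S) θ_c / X = 0.405 × 15.2 × (159 − 4.82) × 17.6 / 2300 = 7.263 m³.
F/M = applied load / biomass = Q·S₀/(V·X) = 15.2 × 159 / (7.263 × 2300) = 0.1447 d⁻¹.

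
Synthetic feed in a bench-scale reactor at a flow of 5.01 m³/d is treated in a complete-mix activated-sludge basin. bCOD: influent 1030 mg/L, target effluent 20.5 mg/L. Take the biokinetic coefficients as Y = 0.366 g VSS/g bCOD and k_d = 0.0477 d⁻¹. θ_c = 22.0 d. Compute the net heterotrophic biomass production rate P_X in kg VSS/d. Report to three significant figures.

P_X ≈ 0.903 kg VSS/d

The observed yield is Y_obs = Y/(1 + k_d·θ_c) = 0.366 / (1 + 0.0477 × 22.0) = 0.366 / 2.049 = 0.1786 g VSS per g bCOD removed.
Mass of bCOD removed per day: Q(S₀ − S) = 5.01 × 1010 g/m³ = 5.058 kg/d.
Net biomass production P_X = Y_obs × Q·(S₀ − S) = 0.1786 × 5.058 = 0.9032 kg VSS/d.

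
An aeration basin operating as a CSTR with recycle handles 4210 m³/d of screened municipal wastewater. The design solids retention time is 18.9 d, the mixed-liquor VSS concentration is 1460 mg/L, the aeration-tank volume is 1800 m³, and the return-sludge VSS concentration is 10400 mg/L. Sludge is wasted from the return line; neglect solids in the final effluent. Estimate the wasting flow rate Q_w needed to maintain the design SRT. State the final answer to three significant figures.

Q_w ≈ 13.4 m³/d

Q_w = (V·X)/(θ_c X_r) = 1800 × 1460 / (18.9 × 10400) = 13.37 m³/d.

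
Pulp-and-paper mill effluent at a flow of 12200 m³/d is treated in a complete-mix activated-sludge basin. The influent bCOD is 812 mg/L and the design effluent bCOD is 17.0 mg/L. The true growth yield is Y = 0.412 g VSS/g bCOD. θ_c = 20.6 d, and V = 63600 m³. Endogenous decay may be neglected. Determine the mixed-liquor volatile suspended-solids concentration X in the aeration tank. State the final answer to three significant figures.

X ≈ 1290 mg/L

Without decay, X = Y Q (S₀−S) θ_c / V = 0.412 × 12200 × (812 − 17.0) × 20.6 / 63600 = 1294 mg/L.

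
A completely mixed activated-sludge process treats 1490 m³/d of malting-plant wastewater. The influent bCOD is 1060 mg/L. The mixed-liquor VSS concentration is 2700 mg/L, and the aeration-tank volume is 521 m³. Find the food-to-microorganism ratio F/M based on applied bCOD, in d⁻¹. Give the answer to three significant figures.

F/M ≈ 1.12 d⁻¹

F/M = applied load / biomass = Q·S₀/(V·X) = 1490 × 1060 / (521.0 × 2700) = 1.123 d⁻¹.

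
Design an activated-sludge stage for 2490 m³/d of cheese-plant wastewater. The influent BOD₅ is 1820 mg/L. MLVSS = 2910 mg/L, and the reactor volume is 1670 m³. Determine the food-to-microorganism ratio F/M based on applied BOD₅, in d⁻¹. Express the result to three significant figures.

F/M ≈ 0.933 d⁻¹

F/M = Q·S₀ / (V·X) = 2490 × 1820 / (1670 × 2910) = 0.9325 g BOD₅·(g VSS·d)⁻¹.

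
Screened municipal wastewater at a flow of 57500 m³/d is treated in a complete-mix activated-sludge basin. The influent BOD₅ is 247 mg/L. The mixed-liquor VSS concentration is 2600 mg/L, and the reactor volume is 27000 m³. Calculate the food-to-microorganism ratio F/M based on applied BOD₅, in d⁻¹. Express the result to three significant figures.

F/M = Q·S₀ / (V·X) = 57500 × 247 / (27000 × 2600) = 0.2023 g BOD₅·(g VSS·d)⁻¹.

F/M ≈ 0.202 d⁻¹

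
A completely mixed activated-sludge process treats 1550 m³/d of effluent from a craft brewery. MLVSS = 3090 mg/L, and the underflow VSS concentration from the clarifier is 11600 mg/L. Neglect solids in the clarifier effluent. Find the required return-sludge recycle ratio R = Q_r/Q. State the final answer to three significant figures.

Mass balance around the secondary clarifier (neglecting effluent solids): R = X / (X_r − X) = 3090 / (11600 − 3090) = 0.3631.

R ≈ 0.363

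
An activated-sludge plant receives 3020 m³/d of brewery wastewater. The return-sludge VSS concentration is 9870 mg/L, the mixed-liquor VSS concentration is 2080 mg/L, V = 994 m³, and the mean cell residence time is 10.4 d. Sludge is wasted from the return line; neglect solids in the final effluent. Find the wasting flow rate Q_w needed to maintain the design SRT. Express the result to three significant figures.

Q_w = (V·X)/(θ_c X_r) = 994.0 × 2080 / (10.4 × 9870) = 20.14 m³/d.

Q_w ≈ 20.1 m³/d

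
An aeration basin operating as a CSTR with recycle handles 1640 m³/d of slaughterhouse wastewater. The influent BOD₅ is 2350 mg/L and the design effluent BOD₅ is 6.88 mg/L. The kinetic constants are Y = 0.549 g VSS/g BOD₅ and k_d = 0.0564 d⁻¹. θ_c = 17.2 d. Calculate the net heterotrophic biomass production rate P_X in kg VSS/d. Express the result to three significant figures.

P_X ≈ 1070 kg VSS/d

Correct the yield for decay: Y_obs = Y/(1 + k_d θ_c) = 0.549 / (1 + 0.0564 × 17.2) = 0.549 / 1.970 = 0.2787.
Mass of BOD₅ removed per day: Q(S₀ − S) = 1640 × 2343 g/m³ = 3843 kg/d.
Net biomass production P_X = Y_obs × Q·(S₀ − S) = 0.2787 × 3843 = 1071 kg VSS/d.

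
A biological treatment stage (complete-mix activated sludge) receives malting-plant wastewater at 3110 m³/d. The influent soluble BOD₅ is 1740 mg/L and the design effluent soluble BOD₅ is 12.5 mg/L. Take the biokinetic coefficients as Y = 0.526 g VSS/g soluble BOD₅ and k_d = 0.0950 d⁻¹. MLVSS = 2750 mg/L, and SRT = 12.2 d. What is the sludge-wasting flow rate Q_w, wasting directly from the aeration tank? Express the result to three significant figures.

Q_w ≈ 476 m³/d

From the SRT design equation V = Y Q (S₀−S) θ_c / [X (1 + k_d θ_c)] = 0.526 × 3110 × (1740 − 12.5) × 12.2 / [2750 × (1 + 0.0950 × 12.2)] = 3.45×10^7 / 5937 = 5807 m³.
With mixed-liquor wasting, θ_c = V/Q_w, so Q_w = V/θ_c = 5807/12.2 = 476.0 m³/d.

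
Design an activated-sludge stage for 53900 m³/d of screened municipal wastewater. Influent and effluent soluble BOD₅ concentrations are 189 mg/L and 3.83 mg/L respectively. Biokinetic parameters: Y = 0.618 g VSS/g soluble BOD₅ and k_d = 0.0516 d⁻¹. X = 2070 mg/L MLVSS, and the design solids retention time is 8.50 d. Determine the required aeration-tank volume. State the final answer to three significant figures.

V ≈ 17600 m³

Rearranging the biomass balance for a CMAS with decay, V = Y·Q·ΔS·θ_c / [X·(1+k_d θ_c)] = 0.618 × 53900 × (189 − 3.83) × 8.50 / [2070 × (1 + 0.0516 × 8.50)] = 5.24×10^7 / 2978 = 17606 m³.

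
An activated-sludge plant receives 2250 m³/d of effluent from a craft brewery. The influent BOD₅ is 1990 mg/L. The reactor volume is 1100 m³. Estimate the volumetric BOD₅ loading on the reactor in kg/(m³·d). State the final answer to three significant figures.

Volumetric loading L_v = Q·S₀ / V = 2250 × 1990 g/m³ / 1100 m³ = 4070 g/(m³·d) = 4.070 kg BOD₅/(m³·d).

L_v ≈ 4.07 kg BOD₅/(m³·d)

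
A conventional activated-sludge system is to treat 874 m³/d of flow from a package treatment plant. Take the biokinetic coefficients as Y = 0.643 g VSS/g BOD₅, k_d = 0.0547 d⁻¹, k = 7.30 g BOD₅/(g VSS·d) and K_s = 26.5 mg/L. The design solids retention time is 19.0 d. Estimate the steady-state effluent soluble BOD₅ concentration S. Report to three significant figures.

S ≈ 0.620 mg/L

Effluent substrate depends only on kinetics and SRT: S = K_s(1 + k_d θ_c) / [θ_c(Yk − k_d) − 1] = 26.5 × (1 + 0.0547 × 19.0) / [19.0 × (0.643 × 7.30 − 0.0547) − 1] = 54.04 / 87.14 = 0.6201 mg/L.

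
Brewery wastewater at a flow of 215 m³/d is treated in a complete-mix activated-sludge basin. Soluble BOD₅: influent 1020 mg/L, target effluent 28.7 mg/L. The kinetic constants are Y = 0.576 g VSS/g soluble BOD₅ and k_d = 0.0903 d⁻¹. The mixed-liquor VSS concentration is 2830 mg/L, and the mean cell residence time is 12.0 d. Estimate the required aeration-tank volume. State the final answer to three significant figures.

V ≈ 250 m³

From the SRT design equation V = Y Q (S₀−S) θ_c / [X (1 + k_d θ_c)] = 0.576 × 215 × (1020 − 28.7) × 12.0 / [2830 × (1 + 0.0903 × 12.0)] = 1.47×10^6 / 5897 = 249.8 m³.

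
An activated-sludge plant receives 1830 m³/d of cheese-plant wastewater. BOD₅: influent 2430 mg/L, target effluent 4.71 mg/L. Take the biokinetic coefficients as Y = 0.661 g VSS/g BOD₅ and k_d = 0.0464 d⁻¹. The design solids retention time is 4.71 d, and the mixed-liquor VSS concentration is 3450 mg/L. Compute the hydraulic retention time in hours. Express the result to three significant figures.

τ ≈ 43.1 h

Rearranging the biomass balance for a CMAS with decay, V = Y·Q·ΔS·θ_c / [X·(1+k_d θ_c)] = 0.661 × 1830 × (2430 − 4.71) × 4.71 / [3450 × (1 + 0.0464 × 4.71)] = 1.38×10^7 / 4204 = 3287 m³.
τ = V/Q = 3287/1830 = 1.796 d, or 43.11 h.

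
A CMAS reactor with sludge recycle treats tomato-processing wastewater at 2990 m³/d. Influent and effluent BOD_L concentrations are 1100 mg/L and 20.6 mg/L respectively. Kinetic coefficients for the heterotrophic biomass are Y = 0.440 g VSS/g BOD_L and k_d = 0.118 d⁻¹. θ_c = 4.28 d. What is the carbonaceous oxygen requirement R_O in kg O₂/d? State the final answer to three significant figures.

The observed yield is Y_obs = Y/(1 + k_d·θ_c) = 0.440 / (1 + 0.118 × 4.28) = 0.440 / 1.505 = 0.2924 g VSS per g BOD_L removed.
ΔS = 1100 − 20.6 = 1079 mg/L, so the substrate removal rate is 2990 × 1079/1000 = 3227 kg BOD_L/d.
Net sludge production P_X = 0.2924 × 3227 = 943.5 kg VSS/d.
R_O = Q·ΔS − 1.42 P_X = 3227 − 1340 = 1888 kg O₂/d.

R_O ≈ 1890 kg O₂/d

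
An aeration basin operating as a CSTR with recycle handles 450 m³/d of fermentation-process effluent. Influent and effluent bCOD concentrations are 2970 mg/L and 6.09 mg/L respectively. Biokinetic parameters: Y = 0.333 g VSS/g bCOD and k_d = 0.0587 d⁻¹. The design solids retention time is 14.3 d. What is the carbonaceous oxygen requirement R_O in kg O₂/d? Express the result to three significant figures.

The observed yield is Y_obs = Y/(1 + k_d·θ_c) = 0.333 / (1 + 0.0587 × 14.3) = 0.333 / 1.839 = 0.1810 g VSS per g bCOD removed.
Mass of bCOD removed per day: Q(S₀ − S) = 450 × 2964 g/m³ = 1334 kg/d.
P_X = Y_obs·Q·(S₀ − S) = 0.1810 × 1334 = 241.5 kg VSS/d.
Carbonaceous O₂ demand = substrate oxidised − cell-mass equivalent = 1334 − 1.42 × 241.5 = 990.9 kg O₂/d.

R_O ≈ 991 kg O₂/d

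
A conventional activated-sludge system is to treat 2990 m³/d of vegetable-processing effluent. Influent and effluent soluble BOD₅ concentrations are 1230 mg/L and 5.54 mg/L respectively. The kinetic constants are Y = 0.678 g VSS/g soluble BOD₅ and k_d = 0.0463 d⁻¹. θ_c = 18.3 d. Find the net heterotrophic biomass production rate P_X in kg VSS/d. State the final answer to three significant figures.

P_X ≈ 1340 kg VSS/d

Observed yield with endogenous decay: Y_obs = Y / (1 + k_d·θ_c) = 0.678 / (1 + 0.0463 × 18.3) = 0.678 / 1.847 = 0.3670 g VSS/g soluble BOD₅.
Q·(S₀ − S) = 2990 × (1230 − 5.54) × 10⁻³ = 3661 kg/d removed.
Net biomass production P_X = Y_obs × Q·(S₀ − S) = 0.3670 × 3661 = 1344 kg VSS/d.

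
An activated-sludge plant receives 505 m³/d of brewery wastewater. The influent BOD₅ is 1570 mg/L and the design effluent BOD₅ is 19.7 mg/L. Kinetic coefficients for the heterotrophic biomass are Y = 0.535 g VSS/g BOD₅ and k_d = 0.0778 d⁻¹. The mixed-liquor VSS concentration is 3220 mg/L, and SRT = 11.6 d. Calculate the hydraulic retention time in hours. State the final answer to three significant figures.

τ ≈ 37.7 h

Rearranging the biomass balance for a CMAS with decay, V = Y·Q·ΔS·θ_c / [X·(1+k_d θ_c)] = 0.535 × 505 × (1570 − 19.7) × 11.6 / [3220 × (1 + 0.0778 × 11.6)] = 4.86×10^6 / 6126 = 793.1 m³.
Hydraulic retention time τ = V/Q = 793.1 / 505 = 1.571 d = 37.69 h.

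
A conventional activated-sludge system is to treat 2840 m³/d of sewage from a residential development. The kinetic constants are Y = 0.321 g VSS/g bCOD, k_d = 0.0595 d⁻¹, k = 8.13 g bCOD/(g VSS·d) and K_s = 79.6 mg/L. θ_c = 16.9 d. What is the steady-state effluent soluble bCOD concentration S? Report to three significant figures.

S ≈ 3.79 mg/L

Effluent substrate depends only on kinetics and SRT: S = K_s(1 + k_d θ_c) / [θ_c(Yk − k_d) − 1] = 79.6 × (1 + 0.0595 × 16.9) / [16.9 × (0.321 × 8.13 − 0.0595) − 1] = 159.6 / 42.10 = 3.792 mg/L.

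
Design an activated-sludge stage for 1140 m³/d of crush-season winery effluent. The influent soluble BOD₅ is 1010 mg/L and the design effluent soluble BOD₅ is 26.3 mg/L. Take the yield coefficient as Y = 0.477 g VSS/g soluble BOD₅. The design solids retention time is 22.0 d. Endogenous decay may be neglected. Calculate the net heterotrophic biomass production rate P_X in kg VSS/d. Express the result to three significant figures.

P_X ≈ 535 kg VSS/d

No decay correction is needed, so Y_obs = Y = 0.477.
Substrate removed = Q·(S₀ − S) = 1140 m³/d × (1010 − 26.3) g/m³ = 1.12×10^6 g/d = 1121 kg/d.
P_X = Y_obs · Q(S₀ − S) = 0.4770 × 1121 = 534.9 kg VSS/d.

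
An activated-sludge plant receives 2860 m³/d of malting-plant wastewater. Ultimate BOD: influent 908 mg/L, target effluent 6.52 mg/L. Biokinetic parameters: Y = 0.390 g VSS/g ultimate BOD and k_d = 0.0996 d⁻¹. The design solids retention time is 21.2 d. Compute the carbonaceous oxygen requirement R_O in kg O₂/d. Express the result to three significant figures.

Observed yield with endogenous decay: Y_obs = Y / (1 + k_d·θ_c) = 0.390 / (1 + 0.0996 × 21.2) = 0.390 / 3.112 = 0.1253 g VSS/g ultimate BOD.
ΔS = 908 − 6.52 = 901.5 mg/L, so the substrate removal rate is 2860 × 901.5/1000 = 2578 kg ultimate BOD/d.
Biomass synthesised: P_X = Y_obs × 2578 = 323.2 kg VSS/d.
Carbonaceous O₂ demand = substrate oxidised − cell-mass equivalent = 2578 − 1.42 × 323.2 = 2119 kg O₂/d.

R_O ≈ 2120 kg O₂/d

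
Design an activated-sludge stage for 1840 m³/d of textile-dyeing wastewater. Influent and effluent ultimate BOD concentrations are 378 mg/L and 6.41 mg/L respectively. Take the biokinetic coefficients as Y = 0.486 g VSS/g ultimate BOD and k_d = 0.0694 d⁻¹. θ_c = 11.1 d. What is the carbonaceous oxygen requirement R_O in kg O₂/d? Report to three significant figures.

Correct the yield for decay: Y_obs = Y/(1 + k_d θ_c) = 0.486 / (1 + 0.0694 × 11.1) = 0.486 / 1.770 = 0.2745.
ΔS = 378 − 6.41 = 371.6 mg/L, so the substrate removal rate is 1840 × 371.6/1000 = 683.7 kg ultimate BOD/d.
Net sludge production P_X = 0.2745 × 683.7 = 187.7 kg VSS/d.
Carbonaceous O₂ demand = substrate oxidised − cell-mass equivalent = 683.7 − 1.42 × 187.7 = 417.2 kg O₂/d.

R_O ≈ 417 kg O₂/d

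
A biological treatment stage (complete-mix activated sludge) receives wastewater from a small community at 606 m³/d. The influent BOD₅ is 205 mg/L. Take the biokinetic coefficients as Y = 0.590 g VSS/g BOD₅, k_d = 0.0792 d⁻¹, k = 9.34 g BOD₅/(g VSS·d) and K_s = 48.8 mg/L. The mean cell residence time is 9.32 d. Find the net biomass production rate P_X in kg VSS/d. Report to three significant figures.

Effluent substrate depends only on kinetics and SRT: S = K_s(1 + k_d θ_c) / [θ_c(Yk − k_d) − 1] = 48.8 × (1 + 0.0792 × 9.32) / [9.32 × (0.590 × 9.34 − 0.0792) − 1] = 84.82 / 49.62 = 1.709 mg/L.
Observed yield with endogenous decay: Y_obs = Y / (1 + k_d·θ_c) = 0.590 / (1 + 0.0792 × 9.32) = 0.590 / 1.738 = 0.3394 g VSS/g BOD₅.
Q·(S₀ − S) = 606 × (205 − 1.71) × 10⁻³ = 123.2 kg/d removed.
Biomass produced: P_X = Y_obs·Q·ΔS = 0.3394 × 123.2 ≈ 41.82 kg VSS/d.

P_X ≈ 41.8 kg VSS/d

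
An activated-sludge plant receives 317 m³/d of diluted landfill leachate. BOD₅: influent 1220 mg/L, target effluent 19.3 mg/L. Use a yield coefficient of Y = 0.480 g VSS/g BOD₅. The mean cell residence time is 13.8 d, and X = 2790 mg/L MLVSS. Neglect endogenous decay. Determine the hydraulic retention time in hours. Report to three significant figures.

V·X = Y·Q·ΔS·θ_c gives V = 0.480 × 317 × (1220 − 19.3) × 13.8 / 2790 = 903.7 m³.
τ = V/Q = 903.7/317 = 2.851 d, or 68.42 h.

τ ≈ 68.4 h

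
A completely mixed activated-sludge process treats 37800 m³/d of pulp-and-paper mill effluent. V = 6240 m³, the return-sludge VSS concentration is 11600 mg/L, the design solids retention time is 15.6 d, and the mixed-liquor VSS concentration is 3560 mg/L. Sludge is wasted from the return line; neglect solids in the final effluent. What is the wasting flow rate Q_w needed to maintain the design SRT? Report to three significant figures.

Q_w ≈ 123 m³/d

Wasting from the return line (neglecting effluent solids): Q_w = V·X / (θ_c·X_r) = 6240 × 3560 / (15.6 × 11600) = 122.8 m³/d.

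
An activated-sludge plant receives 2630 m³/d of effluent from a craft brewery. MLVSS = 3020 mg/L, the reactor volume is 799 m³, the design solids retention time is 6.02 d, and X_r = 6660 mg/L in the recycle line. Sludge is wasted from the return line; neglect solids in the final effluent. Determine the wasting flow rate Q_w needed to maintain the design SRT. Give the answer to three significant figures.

Q_w = (V·X)/(θ_c X_r) = 799.0 × 3020 / (6.02 × 6660) = 60.18 m³/d.

Q_w ≈ 60.2 m³/d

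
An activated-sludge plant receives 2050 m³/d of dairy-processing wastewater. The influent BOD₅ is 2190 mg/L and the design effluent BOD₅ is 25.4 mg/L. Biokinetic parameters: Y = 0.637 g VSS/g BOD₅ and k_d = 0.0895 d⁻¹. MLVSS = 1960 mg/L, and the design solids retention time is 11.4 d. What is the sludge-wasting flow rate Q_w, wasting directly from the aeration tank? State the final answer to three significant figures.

Q_w ≈ 714 m³/d

Steady-state biomass mass balance: V·X·(1 + k_d·θ_c) = Y·Q·(S₀ − S)·θ_c, so V = 0.637 × 2050 × (2190 − 25.4) × 11.4 / [1960 × (1 + 0.0895 × 11.4)] = 3.22×10^7 / 3960 = 8138 m³.
With mixed-liquor wasting, θ_c = V/Q_w, so Q_w = V/θ_c = 8138/11.4 = 713.8 m³/d.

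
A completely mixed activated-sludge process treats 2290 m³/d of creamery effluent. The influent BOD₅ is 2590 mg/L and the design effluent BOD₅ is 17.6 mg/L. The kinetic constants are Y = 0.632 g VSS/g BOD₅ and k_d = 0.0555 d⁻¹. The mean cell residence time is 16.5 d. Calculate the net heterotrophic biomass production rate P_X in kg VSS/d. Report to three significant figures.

Y_obs = Y / (1 + k_d θ_c) = 0.632 / (1 + 0.0555 × 16.5) = 0.632 / 1.916 = 0.3299.
Substrate removed = Q·(S₀ − S) = 2290 m³/d × (2590 − 17.6) g/m³ = 5.89×10^6 g/d = 5891 kg/d.
Biomass produced: P_X = Y_obs·Q·ΔS = 0.3299 × 5891 ≈ 1943 kg VSS/d.

P_X ≈ 1940 kg VSS/d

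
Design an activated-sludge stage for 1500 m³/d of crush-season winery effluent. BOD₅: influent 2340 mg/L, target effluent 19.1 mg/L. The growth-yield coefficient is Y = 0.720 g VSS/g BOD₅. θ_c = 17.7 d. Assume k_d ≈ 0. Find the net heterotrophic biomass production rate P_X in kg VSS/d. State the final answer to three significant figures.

Since k_d ≈ 0, Y_obs = Y = 0.720 g VSS/g BOD₅.
ΔS = 2340 − 19.1 = 2321 mg/L, so the substrate removal rate is 1500 × 2321/1000 = 3481 kg BOD₅/d.
Biomass produced: P_X = Y_obs·Q·ΔS = 0.7200 × 3481 ≈ 2507 kg VSS/d.

P_X ≈ 2510 kg VSS/d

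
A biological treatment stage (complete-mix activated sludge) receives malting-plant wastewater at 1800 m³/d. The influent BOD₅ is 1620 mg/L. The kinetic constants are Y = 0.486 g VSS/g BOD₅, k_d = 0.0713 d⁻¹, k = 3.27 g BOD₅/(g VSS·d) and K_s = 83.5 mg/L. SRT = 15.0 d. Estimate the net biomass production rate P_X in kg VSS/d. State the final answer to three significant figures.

For a completely mixed reactor with recycle the Lawrence–McCarty relation gives S = K_s·(1 + k_d·θ_c) / [θ_c·(Y·k − k_d) − 1] = 83.5 × (1 + 0.0713 × 15.0) / [15.0 × (0.486 × 3.27 − 0.0713) − 1] = 172.8 / 21.77 = 7.938 mg/L.
Y_obs = Y / (1 + k_d θ_c) = 0.486 / (1 + 0.0713 × 15.0) = 0.486 / 2.070 = 0.2348.
Mass of BOD₅ removed per day: Q(S₀ − S) = 1800 × 1612 g/m³ = 2902 kg/d.
So the net sludge growth is P_X = 0.2348 × 2902 = 681.4 kg VSS/d.

P_X ≈ 681 kg VSS/d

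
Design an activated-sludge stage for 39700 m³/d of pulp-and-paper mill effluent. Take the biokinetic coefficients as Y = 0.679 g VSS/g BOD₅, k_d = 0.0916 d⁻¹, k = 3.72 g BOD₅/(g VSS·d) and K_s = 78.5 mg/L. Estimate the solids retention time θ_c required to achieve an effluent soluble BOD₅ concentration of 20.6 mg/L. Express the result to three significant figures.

At the target effluent, Y k S/(K_s+S) = 0.679×3.72×20.6/99.10 = 0.5251 d⁻¹.
Then 1/θ_c = μ − k_d = 0.5251 − 0.0916 = 0.4335 d⁻¹, giving θ_c = 2.307 d.

θ_c ≈ 2.31 d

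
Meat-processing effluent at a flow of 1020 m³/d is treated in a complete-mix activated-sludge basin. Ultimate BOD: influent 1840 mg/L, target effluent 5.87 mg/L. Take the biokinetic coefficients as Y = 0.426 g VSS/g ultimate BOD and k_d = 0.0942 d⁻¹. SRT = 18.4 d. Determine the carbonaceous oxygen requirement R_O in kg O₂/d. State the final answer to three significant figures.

Y_obs = Y / (1 + k_d θ_c) = 0.426 / (1 + 0.0942 × 18.4) = 0.426 / 2.733 = 0.1559.
Substrate removed = Q·(S₀ − S) = 1020 m³/d × (1840 − 5.87) g/m³ = 1.87×10^6 g/d = 1871 kg/d.
P_X = Y_obs·Q·(S₀ − S) = 0.1559 × 1871 = 291.6 kg VSS/d.
R_O = Q·(S₀ − S) − 1.42·P_X = 1871 − 1.42 × 291.6 = 1457 kg O₂/d.

R_O ≈ 1460 kg O₂/d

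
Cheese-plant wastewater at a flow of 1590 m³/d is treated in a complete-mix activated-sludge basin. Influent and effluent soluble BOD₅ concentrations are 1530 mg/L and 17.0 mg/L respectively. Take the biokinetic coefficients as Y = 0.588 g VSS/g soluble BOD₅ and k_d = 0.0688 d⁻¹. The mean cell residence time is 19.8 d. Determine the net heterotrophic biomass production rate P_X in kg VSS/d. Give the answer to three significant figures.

P_X ≈ 599 kg VSS/d

Correct the yield for decay: Y_obs = Y/(1 + k_d θ_c) = 0.588 / (1 + 0.0688 × 19.8) = 0.588 / 2.362 = 0.2489.
Substrate removed = Q·(S₀ − S) = 1590 m³/d × (1530 − 17.0) g/m³ = 2.41×10^6 g/d = 2406 kg/d.
Net biomass production P_X = Y_obs × Q·(S₀ − S) = 0.2489 × 2406 = 598.8 kg VSS/d.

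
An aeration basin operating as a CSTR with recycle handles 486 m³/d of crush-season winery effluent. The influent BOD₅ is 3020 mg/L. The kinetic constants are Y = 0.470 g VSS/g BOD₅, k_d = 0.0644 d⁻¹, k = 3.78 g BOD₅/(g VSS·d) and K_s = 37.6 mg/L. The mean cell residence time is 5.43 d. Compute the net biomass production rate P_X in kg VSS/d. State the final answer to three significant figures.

For a completely mixed reactor with recycle the Lawrence–McCarty relation gives S = K_s·(1 + k_d·θ_c) / [θ_c·(Y·k − k_d) − 1] = 37.6 × (1 + 0.0644 × 5.43) / [5.43 × (0.470 × 3.78 − 0.0644) − 1] = 50.75 / 8.297 = 6.116 mg/L.
Correct the yield for decay: Y_obs = Y/(1 + k_d θ_c) = 0.470 / (1 + 0.0644 × 5.43) = 0.470 / 1.350 = 0.3482.
Mass of BOD₅ removed per day: Q(S₀ − S) = 486 × 3014 g/m³ = 1465 kg/d.
So the net sludge growth is P_X = 0.3482 × 1465 = 510.1 kg VSS/d.

P_X ≈ 510 kg VSS/d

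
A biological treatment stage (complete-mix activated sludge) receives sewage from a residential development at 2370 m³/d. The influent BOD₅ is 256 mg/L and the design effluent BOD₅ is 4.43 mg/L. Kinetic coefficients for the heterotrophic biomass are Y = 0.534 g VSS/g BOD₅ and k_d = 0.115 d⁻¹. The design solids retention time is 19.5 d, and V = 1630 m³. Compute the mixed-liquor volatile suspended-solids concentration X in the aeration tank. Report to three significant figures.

From V·X·(1 + k_d·θ_c) = Y·Q·(S₀ − S)·θ_c: X = 0.534 × 2370 × (256 − 4.43) × 19.5 / [1630 × (1 + 0.115 × 19.5)] = 1175 mg/L.

X ≈ 1170 mg/L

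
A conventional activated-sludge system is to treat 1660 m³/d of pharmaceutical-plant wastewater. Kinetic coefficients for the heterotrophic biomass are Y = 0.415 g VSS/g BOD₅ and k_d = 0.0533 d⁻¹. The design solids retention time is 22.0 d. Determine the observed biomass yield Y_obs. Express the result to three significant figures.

The observed yield is Y_obs = Y/(1 + k_d·θ_c) = 0.415 / (1 + 0.0533 × 22.0) = 0.415 / 2.173 = 0.1910 g VSS per g BOD₅ removed.

Y_obs ≈ 0.191 g VSS/g BOD₅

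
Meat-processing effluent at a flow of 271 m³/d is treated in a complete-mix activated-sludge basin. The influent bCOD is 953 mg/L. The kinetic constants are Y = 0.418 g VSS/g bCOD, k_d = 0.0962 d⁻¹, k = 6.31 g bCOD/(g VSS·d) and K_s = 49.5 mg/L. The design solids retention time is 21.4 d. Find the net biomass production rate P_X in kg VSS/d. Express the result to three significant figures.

P_X ≈ 35.2 kg VSS/d

Effluent substrate depends only on kinetics and SRT: S = K_s(1 + k_d θ_c) / [θ_c(Yk − k_d) − 1] = 49.5 × (1 + 0.0962 × 21.4) / [21.4 × (0.418 × 6.31 − 0.0962) − 1] = 151.4 / 53.39 = 2.836 mg/L.
Observed yield with endogenous decay: Y_obs = Y / (1 + k_d·θ_c) = 0.418 / (1 + 0.0962 × 21.4) = 0.418 / 3.059 = 0.1367 g VSS/g bCOD.
Mass of bCOD removed per day: Q(S₀ − S) = 271 × 950.2 g/m³ = 257.5 kg/d.
So the net sludge growth is P_X = 0.1367 × 257.5 = 35.19 kg VSS/d.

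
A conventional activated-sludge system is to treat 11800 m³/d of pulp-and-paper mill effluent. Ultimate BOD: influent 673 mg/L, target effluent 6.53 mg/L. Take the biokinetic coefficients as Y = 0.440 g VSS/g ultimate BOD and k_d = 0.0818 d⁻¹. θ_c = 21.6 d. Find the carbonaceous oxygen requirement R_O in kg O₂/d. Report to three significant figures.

Y_obs = Y / (1 + k_d θ_c) = 0.440 / (1 + 0.0818 × 21.6) = 0.440 / 2.767 = 0.1590.
Mass of ultimate BOD removed per day: Q(S₀ − S) = 11800 × 666.5 g/m³ = 7864 kg/d.
Biomass synthesised: P_X = Y_obs × 7864 = 1251 kg VSS/d.
Carbonaceous O₂ demand = substrate oxidised − cell-mass equivalent = 7864 − 1.42 × 1251 = 6088 kg O₂/d.

R_O ≈ 6090 kg O₂/d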